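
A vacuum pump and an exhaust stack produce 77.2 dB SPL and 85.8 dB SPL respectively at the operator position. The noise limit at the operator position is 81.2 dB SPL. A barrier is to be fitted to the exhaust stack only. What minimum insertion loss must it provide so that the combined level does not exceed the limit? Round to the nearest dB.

The untreated sources together contribute 10^(77.2/10) = 5.248e+07, i.e. 77.20 dB SPL.
The limit corresponds to 10^(81.2/10) = 1.318e+08; subtracting the fixed part leaves 7.934e+07 for the exhaust stack, i.e. 79.00 dB SPL.
So the exhaust stack must be reduced from 85.8 to 79.00 dB SPL: IL = 6.80 dB.

7 dB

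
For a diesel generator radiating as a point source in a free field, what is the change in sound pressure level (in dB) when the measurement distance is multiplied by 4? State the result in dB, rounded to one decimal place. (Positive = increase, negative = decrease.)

-12.0 dB

A point source loses 6 dB per doubling of distance; generally ΔL = −20·log₁₀(r₂/r₁).
ΔL = −20·log₁₀(4) = -12.04 dB.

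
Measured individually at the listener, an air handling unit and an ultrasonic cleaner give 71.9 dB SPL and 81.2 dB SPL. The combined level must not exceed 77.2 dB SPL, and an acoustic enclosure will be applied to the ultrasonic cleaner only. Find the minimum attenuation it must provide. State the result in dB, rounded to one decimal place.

5.5 dB

Fixed contribution from the other source: Σ 10^(L/10) = 10^(71.9/10) = 1.549e+07 (71.90 dB SPL).
The limit corresponds to 10^(77.2/10) = 5.248e+07; subtracting the fixed part leaves 3.699e+07 for the ultrasonic cleaner, i.e. 75.68 dB SPL.
So the ultrasonic cleaner must be reduced from 81.2 to 75.68 dB SPL: IL = 5.52 dB.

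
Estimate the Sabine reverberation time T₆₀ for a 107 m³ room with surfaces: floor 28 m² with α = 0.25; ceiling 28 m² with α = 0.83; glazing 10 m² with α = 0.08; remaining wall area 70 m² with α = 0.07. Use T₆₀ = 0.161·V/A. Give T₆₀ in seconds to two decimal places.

0.48 s

Total absorption A = 28·0.25 + 28·0.83 + 10·0.08 + 70·0.07 = 35.94 m² sabins.
T₆₀ = 0.161·V/A = 0.161·107/35.94 = 0.479 s.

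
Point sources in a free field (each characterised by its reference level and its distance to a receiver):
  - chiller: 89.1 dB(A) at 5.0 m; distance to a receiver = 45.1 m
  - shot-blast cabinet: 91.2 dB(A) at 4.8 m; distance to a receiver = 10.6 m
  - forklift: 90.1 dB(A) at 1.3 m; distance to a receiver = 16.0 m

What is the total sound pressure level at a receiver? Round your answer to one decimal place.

Apply inverse-square spreading to bring every level to the receiver, then sum 10^(L/10).
chiller: 89.1 − 20·log₁₀(45.1/5.0) = 89.1 − 19.10 = 70.00 dB(A).
shot-blast cabinet: 91.2 − 20·log₁₀(10.6/4.8) = 91.2 − 6.88 = 84.32 dB(A).
forklift: 90.1 − 20·log₁₀(16.0/1.3) = 90.1 − 21.80 = 68.30 dB(A).
Σ 10^(L/10) = 2.871e+08 → L_total = 10·log₁₀(2.871e+08) = 84.58 dB(A).

84.6 dB(A)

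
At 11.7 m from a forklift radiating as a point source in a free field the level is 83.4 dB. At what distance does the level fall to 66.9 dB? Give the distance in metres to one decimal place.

78.2 m

Point-source spreading drops the level by 20·log₁₀(r₂/r₁); inverting, r₂/r₁ = 10^(ΔL/20).
r₂ = 11.7·10^((83.4−66.9)/20) = 11.7·10^(16.5/20) = 78.20 m.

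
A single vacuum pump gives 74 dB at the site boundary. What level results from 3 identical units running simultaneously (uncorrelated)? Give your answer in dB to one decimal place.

78.8 dB

N identical incoherent sources raise the level by 10·log₁₀ N.
L_total = 74 + 10·log₁₀(3) = 74 + 4.771 = 78.77 dB.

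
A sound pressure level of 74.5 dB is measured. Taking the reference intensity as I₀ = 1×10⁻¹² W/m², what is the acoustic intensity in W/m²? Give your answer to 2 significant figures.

2.8e-05 W/m²

L = 10·log₁₀(I/I₀) ⇒ I = I₀·10^(L/10) = 10⁻¹² × 10^7.45.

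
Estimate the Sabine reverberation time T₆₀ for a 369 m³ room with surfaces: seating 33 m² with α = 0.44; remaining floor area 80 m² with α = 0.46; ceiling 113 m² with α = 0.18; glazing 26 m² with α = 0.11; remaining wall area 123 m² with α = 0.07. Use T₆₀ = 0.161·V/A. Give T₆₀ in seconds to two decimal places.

A = Σ Sᵢαᵢ = 33·0.44 + 80·0.46 + 113·0.18 + 26·0.11 + 123·0.07 = 83.13 m².
T₆₀ = 0.161·V/A = 0.161·369/83.13 = 0.715 s.

0.71 s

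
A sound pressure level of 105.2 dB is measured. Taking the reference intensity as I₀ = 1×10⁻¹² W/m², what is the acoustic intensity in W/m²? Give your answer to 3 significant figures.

I = I₀·10^(L/10) = 10⁻¹² × 10^(105.2/10) = 10^(-1.480).

0.0331 W/m²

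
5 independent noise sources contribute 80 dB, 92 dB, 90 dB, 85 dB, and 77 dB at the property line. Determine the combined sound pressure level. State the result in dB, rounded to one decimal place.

94.8 dB

For uncorrelated sources the intensities add, so convert each level to linear form, sum, and take 10·log₁₀ of the total.
Σ 10^(L/10) = 10^(80/10) + 10^(92/10) + 10^(90/10) + 10^(85/10) + 10^(77/10) = 3.051e+09.
L_total = 10·log₁₀(3.051e+09) = 94.84 dB.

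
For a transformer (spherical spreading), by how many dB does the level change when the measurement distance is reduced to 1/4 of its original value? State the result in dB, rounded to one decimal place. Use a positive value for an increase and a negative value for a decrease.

Point-source spreading: ΔL = −20·log₁₀(r₂/r₁).
ΔL = −20·log₁₀(0.25) = +12.04 dB.

+12.0 dB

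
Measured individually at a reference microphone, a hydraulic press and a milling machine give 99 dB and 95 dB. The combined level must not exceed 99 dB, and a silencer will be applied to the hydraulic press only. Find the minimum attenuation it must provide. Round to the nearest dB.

Fixed contribution from the other source: Σ 10^(L/10) = 10^(95/10) = 3.162e+09 (95.00 dB).
The limit corresponds to 10^(99/10) = 7.943e+09; subtracting the fixed part leaves 4.781e+09 for the hydraulic press, i.e. 96.80 dB.
Required insertion loss = 99 − 96.80 = 2.20 dB.

2 dB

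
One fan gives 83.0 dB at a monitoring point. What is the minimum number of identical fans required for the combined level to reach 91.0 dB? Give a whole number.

7

N identical sources give L₁ + 10·log₁₀ N, so require 10·log₁₀ N ≥ 91.0 − 83.0 = 8.0 dB.
N ≥ 10^(8.0/10) = 6.310, so N = 7.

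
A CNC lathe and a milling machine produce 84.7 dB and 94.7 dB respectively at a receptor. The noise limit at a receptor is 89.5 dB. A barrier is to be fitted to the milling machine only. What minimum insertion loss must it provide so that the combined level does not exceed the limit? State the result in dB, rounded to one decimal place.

Fixed contribution from the other source: Σ 10^(L/10) = 10^(84.7/10) = 2.951e+08 (84.70 dB).
The limit corresponds to 10^(89.5/10) = 8.913e+08; subtracting the fixed part leaves 5.961e+08 for the milling machine, i.e. 87.75 dB.
Required insertion loss = 94.7 − 87.75 = 6.95 dB.

6.9 dB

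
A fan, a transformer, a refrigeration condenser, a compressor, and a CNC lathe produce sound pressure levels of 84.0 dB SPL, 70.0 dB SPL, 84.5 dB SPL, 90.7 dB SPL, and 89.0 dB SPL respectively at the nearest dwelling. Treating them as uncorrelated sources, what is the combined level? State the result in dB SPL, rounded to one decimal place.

94.0 dB SPL

Incoherent sources combine by intensity addition: L_total = 10·log₁₀(Σ 10^(L_i/10)).
Σ 10^(L/10) = 10^(84.0/10) + 10^(70.0/10) + 10^(84.5/10) + 10^(90.7/10) + 10^(89.0/10) = 2.512e+09.
L_total = 10·log₁₀(2.512e+09) = 94.00 dB SPL.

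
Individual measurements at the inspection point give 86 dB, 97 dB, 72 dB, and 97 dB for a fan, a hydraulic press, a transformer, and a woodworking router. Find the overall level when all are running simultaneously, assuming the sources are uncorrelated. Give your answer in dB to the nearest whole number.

For uncorrelated sources the intensities add, so convert each level to linear form, sum, and take 10·log₁₀ of the total.
Σ 10^(L/10) = 10^(86/10) + 10^(97/10) + 10^(72/10) + 10^(97/10) = 1.044e+10.
L_total = 10·log₁₀(1.044e+10) = 100.19 dB.

100 dB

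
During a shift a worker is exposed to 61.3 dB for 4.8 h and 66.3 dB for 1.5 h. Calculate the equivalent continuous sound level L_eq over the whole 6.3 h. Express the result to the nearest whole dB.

63 dB

The energy average is taken in the linear domain: L_eq = 10·log₁₀[(Σ tᵢ·10^(Lᵢ/10))/T], T = 6.3 h.
Σ tᵢ·10^(Lᵢ/10) = 4.8·10^(61.3/10) + 1.5·10^(66.3/10) = 1.287e+07.
L_eq = 10·log₁₀(1.287e+07/6.3) = 63.10 dB.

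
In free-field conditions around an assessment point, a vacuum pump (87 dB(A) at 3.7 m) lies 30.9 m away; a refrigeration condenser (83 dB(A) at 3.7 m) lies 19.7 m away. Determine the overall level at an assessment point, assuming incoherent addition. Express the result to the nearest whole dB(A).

72 dB(A)

First find each source's level at the receiver (point-source: −20·log₁₀(r/r_ref)), then combine on an intensity basis.
vacuum pump: 87 − 20·log₁₀(30.9/3.7) = 87 − 18.44 = 68.56 dB(A).
refrigeration condenser: 83 − 20·log₁₀(19.7/3.7) = 83 − 14.53 = 68.47 dB(A).
Σ 10^(L/10) = 1.422e+07 → L_total = 10·log₁₀(1.422e+07) = 71.53 dB(A).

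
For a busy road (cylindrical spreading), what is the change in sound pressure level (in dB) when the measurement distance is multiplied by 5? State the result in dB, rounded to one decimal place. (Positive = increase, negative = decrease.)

With cylindrical spreading the level changes by −10·log₁₀(r₂/r₁).
ΔL = −10·log₁₀(5) = -6.99 dB.

-7.0 dB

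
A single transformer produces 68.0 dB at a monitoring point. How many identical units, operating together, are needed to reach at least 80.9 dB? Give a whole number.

20

The shortfall is 80.9 − 68.0 = 12.9 dB, and N units add 10·log₁₀ N, so need 10·log₁₀ N ≥ 12.9.
N ≥ 10^(12.9/10) = 19.498, so N = 20.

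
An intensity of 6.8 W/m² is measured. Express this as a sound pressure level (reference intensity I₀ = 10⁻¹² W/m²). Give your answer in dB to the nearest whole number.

Dividing by I₀ shifts the exponent by 12: I/I₀ = 6.8×10^12.
L = 10·(0.8325 + 12) = 128.33 dB.

128 dB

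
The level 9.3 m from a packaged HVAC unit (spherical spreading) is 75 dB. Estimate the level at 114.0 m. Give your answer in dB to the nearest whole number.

53 dB

Spherical spreading from a point source gives a 20·log₁₀(r₂/r₁) drop.
L₂ = 75 − 20·log₁₀(114.0/9.3) = 75 − 21.768 = 53.23 dB.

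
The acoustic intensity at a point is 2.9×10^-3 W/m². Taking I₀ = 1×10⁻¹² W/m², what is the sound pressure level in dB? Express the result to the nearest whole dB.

I/I₀ = 2.9×10^-3/10⁻¹² = 2.9×10^9, and L = 10·log₁₀(I/I₀).
L = 10·(0.4624 + 9) = 94.62 dB.

95 dB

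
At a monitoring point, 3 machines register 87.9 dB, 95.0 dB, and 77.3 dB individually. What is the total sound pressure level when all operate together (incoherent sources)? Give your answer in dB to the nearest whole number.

96 dB

For uncorrelated sources the intensities add, so convert each level to linear form, sum, and take 10·log₁₀ of the total.
Σ 10^(L/10) = 10^(87.9/10) + 10^(95.0/10) + 10^(77.3/10) = 3.833e+09.
L_total = 10·log₁₀(3.833e+09) = 95.83 dB.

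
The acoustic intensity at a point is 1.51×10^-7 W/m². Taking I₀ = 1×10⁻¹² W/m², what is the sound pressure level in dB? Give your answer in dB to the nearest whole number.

52 dB

L = 10·log₁₀(I/I₀) = 10·log₁₀(1.51×10^-7/10⁻¹²) = 10·log₁₀(1.51×10^5).
L = 10·(0.1790 + 5) = 51.79 dB.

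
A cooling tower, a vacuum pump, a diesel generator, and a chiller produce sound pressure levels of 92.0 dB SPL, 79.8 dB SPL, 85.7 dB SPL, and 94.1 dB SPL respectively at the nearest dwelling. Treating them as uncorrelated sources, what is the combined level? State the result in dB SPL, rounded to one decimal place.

For uncorrelated sources the intensities add, so convert each level to linear form, sum, and take 10·log₁₀ of the total.
Σ 10^(L/10) = 10^(92.0/10) + 10^(79.8/10) + 10^(85.7/10) + 10^(94.1/10) = 4.622e+09.
L_total = 10·log₁₀(4.622e+09) = 96.65 dB SPL.

96.6 dB SPL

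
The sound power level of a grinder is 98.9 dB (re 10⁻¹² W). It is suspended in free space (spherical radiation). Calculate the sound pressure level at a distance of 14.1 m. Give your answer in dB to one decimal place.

Free-field spherical radiation: L_p = L_w − 10·log₁₀(4π·r²), r = 14.1 m.
4π·r² = 2498 m², 10·log₁₀ of that is 33.976 dB.
L_p = 98.9 − 33.976 = 64.92 dB.

64.9 dB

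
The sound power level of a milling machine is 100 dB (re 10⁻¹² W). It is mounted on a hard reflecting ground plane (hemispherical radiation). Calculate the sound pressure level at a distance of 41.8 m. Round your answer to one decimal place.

59.6 dB

L_p = L_w − 10·log₁₀(2π·r²) with r = 41.8 m.
2π·r² = 1.098e+04 m², 10·log₁₀ of that is 40.405 dB.
L_p = 100 − 40.405 = 59.59 dB.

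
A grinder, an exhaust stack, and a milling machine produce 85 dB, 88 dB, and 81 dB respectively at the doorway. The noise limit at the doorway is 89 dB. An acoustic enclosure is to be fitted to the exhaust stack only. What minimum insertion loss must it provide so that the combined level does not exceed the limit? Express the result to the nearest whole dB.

3 dB

Fixed contribution from the other sources: Σ 10^(L/10) = 10^(85/10) + 10^(81/10) = 4.421e+08 (86.46 dB).
To meet 89 dB overall, the treated exhaust stack may contribute at most 10^(89/10) − 4.421e+08 = 3.522e+08, i.e. 85.47 dB.
Required insertion loss = 88 − 85.47 = 2.53 dB.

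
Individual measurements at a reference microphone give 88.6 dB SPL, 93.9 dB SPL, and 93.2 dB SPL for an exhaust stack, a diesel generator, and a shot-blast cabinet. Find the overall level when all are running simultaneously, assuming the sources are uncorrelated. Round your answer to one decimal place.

For uncorrelated sources the intensities add, so convert each level to linear form, sum, and take 10·log₁₀ of the total.
Σ 10^(L/10) = 10^(88.6/10) + 10^(93.9/10) + 10^(93.2/10) = 5.268e+09.
L_total = 10·log₁₀(5.268e+09) = 97.22 dB SPL.

97.2 dB SPL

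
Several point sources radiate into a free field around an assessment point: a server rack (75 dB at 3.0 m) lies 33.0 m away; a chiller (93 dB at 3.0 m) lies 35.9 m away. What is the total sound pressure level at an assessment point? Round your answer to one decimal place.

Propagate each source to the receiver with L = L_ref − 20·log₁₀(r/r_ref), then add intensities.
server rack: 75 − 20·log₁₀(33.0/3.0) = 75 − 20.83 = 54.17 dB.
chiller: 93 − 20·log₁₀(35.9/3.0) = 93 − 21.56 = 71.44 dB.
Σ 10^(L/10) = 1.419e+07 → L_total = 10·log₁₀(1.419e+07) = 71.52 dB.

71.5 dB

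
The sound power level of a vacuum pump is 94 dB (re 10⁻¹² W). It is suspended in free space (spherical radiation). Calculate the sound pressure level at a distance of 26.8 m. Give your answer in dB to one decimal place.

Free-field spherical radiation: L_p = L_w − 10·log₁₀(4π·r²), r = 26.8 m.
4π·r² = 9026 m², 10·log₁₀ of that is 39.555 dB.
L_p = 94 − 39.555 = 54.45 dB.

54.4 dB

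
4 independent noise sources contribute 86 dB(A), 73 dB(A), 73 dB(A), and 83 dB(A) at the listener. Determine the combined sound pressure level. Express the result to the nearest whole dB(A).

88 dB(A)

Incoherent sources combine by intensity addition: L_total = 10·log₁₀(Σ 10^(L_i/10)).
Σ 10^(L/10) = 10^(86/10) + 10^(73/10) + 10^(73/10) + 10^(83/10) = 6.375e+08.
L_total = 10·log₁₀(6.375e+08) = 88.05 dB(A).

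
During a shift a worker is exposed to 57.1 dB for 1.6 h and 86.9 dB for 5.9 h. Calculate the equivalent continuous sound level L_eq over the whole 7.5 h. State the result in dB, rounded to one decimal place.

85.9 dB

L_eq = 10·log₁₀[(1/T)·Σ tᵢ·10^(Lᵢ/10)] with T = 7.5 h.
Σ tᵢ·10^(Lᵢ/10) = 1.6·10^(57.1/10) + 5.9·10^(86.9/10) = 2.891e+09.
L_eq = 10·log₁₀(2.891e+09/7.5) = 85.86 dB.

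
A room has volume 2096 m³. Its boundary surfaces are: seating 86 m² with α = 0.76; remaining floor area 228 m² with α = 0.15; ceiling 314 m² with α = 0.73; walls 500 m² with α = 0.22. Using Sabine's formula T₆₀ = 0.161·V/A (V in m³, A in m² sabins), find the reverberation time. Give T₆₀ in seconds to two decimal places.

Summing Sᵢαᵢ: 86·0.76 + 228·0.15 + 314·0.73 + 500·0.22 = 438.78 m².
T₆₀ = 0.161·V/A = 0.161·2096/438.78 = 0.769 s.

0.77 s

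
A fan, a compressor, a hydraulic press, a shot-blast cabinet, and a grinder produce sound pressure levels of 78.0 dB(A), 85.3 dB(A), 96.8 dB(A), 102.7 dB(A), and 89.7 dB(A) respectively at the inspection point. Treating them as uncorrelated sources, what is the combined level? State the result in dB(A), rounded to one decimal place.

For uncorrelated sources the intensities add, so convert each level to linear form, sum, and take 10·log₁₀ of the total.
Σ 10^(L/10) = 10^(78.0/10) + 10^(85.3/10) + 10^(96.8/10) + 10^(102.7/10) + 10^(89.7/10) = 2.474e+10.
L_total = 10·log₁₀(2.474e+10) = 103.93 dB(A).

103.9 dB(A)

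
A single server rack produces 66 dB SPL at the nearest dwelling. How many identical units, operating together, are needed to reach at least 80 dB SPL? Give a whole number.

26

N identical sources give L₁ + 10·log₁₀ N, so require 10·log₁₀ N ≥ 80 − 66 = 14.0 dB.
N ≥ 10^(14.0/10) = 25.119, so N = 26.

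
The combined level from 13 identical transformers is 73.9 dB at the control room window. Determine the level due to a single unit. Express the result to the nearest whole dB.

Dividing the total intensity by 13 lowers the level by 10·log₁₀ 13 = 11.139 dB: L₁ = 73.9 − 11.139.

63 dB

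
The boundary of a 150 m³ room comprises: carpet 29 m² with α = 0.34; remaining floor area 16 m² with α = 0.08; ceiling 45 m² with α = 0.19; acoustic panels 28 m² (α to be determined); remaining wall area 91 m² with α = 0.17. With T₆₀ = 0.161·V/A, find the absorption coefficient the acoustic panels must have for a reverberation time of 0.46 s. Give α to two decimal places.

A = 0.161·V/T₆₀ = 0.161·150/0.46 = 52.50 m² sabins.
Absorption from the other surfaces = 29·0.34 + 16·0.08 + 45·0.19 + 91·0.17 = 35.16 m², so the acoustic panels must supply 17.34 m² over 28 m².
α = 17.34/28 = 0.619.

0.62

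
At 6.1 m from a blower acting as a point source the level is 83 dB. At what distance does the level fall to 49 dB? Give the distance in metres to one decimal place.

For a point source L₁ − L₂ = 20·log₁₀(r₂/r₁), so r₂ = r₁·10^((L₁−L₂)/20).
r₂ = 6.1·10^((83−49)/20) = 6.1·10^(34.0/20) = 305.72 m.

305.7 m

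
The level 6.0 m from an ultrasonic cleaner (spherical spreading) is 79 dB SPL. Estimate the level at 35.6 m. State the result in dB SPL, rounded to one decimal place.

63.5 dB SPL

Spherical spreading from a point source gives a 20·log₁₀(r₂/r₁) drop.
L₂ = 79 − 20·log₁₀(35.6/6.0) = 79 − 15.466 = 63.53 dB SPL.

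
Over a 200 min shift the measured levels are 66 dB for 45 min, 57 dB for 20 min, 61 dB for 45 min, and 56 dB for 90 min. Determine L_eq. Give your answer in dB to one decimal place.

61.5 dB

Weight each interval's intensity by its duration and average over T = 200 min:
Σ tᵢ·10^(Lᵢ/10) = 45·10^(66/10) + 20·10^(57/10) + 45·10^(61/10) + 90·10^(56/10) = 2.817e+08.
L_eq = 10·log₁₀(2.817e+08/200) = 61.49 dB.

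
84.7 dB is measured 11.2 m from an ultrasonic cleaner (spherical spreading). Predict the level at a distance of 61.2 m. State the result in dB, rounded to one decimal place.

Spherical spreading from a point source gives a 20·log₁₀(r₂/r₁) drop.
L₂ = 84.7 − 20·log₁₀(61.2/11.2) = 84.7 − 14.751 = 69.95 dB.

69.9 dB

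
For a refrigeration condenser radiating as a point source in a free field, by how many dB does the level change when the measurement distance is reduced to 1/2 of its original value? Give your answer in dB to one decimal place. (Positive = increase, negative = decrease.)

Point-source spreading: ΔL = −20·log₁₀(r₂/r₁).
ΔL = −20·log₁₀(0.5) = +6.02 dB.

+6.0 dB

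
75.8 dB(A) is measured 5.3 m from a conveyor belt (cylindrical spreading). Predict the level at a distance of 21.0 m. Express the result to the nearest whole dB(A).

Line-source attenuation: ΔL = 10·log₁₀(r₂/r₁) = 10·log₁₀(21.0/5.3) = 5.979 dB.
L₂ = 75.8 − 10·log₁₀(21.0/5.3) = 75.8 − 5.979 = 69.82 dB(A).

70 dB(A)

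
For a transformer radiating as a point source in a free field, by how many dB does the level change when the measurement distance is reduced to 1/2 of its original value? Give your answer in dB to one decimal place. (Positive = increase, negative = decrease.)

+6.0 dB

With spherical spreading the level changes by −20·log₁₀(r₂/r₁).
ΔL = −20·log₁₀(0.5) = +6.02 dB.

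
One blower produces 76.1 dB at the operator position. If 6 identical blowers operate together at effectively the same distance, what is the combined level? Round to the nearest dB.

84 dB

With 6 equal, uncorrelated contributions the intensity is 6× that of one unit, giving a rise of 10·log₁₀ 6.
L_total = 76.1 + 10·log₁₀(6) = 76.1 + 7.782 = 83.88 dB.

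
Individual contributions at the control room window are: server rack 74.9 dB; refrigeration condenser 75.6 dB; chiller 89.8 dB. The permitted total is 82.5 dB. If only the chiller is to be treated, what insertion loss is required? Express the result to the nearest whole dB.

9 dB

The untreated sources together contribute 10^(74.9/10) + 10^(75.6/10) = 6.721e+07, i.e. 78.27 dB.
The limit corresponds to 10^(82.5/10) = 1.778e+08; subtracting the fixed part leaves 1.106e+08 for the chiller, i.e. 80.44 dB.
Required insertion loss = 89.8 − 80.44 = 9.36 dB.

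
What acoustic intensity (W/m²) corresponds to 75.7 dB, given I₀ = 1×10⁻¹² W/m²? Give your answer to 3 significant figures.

3.72e-05 W/m²

I = I₀·10^(L/10) = 10⁻¹² × 10^(75.7/10) = 10^(-4.430).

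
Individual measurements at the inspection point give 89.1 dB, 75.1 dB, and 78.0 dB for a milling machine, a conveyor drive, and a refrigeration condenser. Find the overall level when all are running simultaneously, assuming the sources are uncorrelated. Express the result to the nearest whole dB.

For uncorrelated sources the intensities add, so convert each level to linear form, sum, and take 10·log₁₀ of the total.
Σ 10^(L/10) = 10^(89.1/10) + 10^(75.1/10) + 10^(78.0/10) = 9.083e+08.
L_total = 10·log₁₀(9.083e+08) = 89.58 dB.

90 dB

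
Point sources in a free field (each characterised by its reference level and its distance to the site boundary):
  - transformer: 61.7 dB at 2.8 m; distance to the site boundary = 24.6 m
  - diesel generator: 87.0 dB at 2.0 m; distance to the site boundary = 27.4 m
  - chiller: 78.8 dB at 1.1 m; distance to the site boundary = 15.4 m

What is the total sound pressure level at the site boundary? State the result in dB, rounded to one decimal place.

First find each source's level at the receiver (point-source: −20·log₁₀(r/r_ref)), then combine on an intensity basis.
transformer: 61.7 − 20·log₁₀(24.6/2.8) = 61.7 − 18.88 = 42.82 dB.
diesel generator: 87.0 − 20·log₁₀(27.4/2.0) = 87.0 − 22.73 = 64.27 dB.
chiller: 78.8 − 20·log₁₀(15.4/1.1) = 78.8 − 22.92 = 55.88 dB.
Σ 10^(L/10) = 3.076e+06 → L_total = 10·log₁₀(3.076e+06) = 64.88 dB.

64.9 dB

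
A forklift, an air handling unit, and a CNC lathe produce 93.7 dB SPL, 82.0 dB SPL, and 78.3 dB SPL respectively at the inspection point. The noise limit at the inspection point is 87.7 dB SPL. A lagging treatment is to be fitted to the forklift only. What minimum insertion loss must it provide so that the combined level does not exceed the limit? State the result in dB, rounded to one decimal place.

The untreated sources together contribute 10^(82.0/10) + 10^(78.3/10) = 2.261e+08, i.e. 83.54 dB SPL.
To meet 87.7 dB SPL overall, the treated forklift may contribute at most 10^(87.7/10) − 2.261e+08 = 3.627e+08, i.e. 85.60 dB SPL.
Required insertion loss = 93.7 − 85.60 = 8.10 dB.

8.1 dB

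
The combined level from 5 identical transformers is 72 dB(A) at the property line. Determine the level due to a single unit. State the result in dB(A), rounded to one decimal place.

5 equal contributions raise the level by 10·log₁₀ 5 = 6.990 dB, so each unit alone gives 72 − 6.990.

65.0 dB(A)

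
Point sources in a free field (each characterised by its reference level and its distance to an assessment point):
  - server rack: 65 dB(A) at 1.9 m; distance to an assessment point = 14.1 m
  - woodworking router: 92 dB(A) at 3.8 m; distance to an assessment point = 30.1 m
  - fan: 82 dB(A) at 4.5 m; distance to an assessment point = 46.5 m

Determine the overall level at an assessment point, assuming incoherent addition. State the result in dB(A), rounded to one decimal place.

First find each source's level at the receiver (point-source: −20·log₁₀(r/r_ref)), then combine on an intensity basis.
server rack: 65 − 20·log₁₀(14.1/1.9) = 65 − 17.41 = 47.59 dB(A).
woodworking router: 92 − 20·log₁₀(30.1/3.8) = 92 − 17.98 = 74.02 dB(A).
fan: 82 − 20·log₁₀(46.5/4.5) = 82 − 20.28 = 61.72 dB(A).
Σ 10^(L/10) = 2.680e+07 → L_total = 10·log₁₀(2.680e+07) = 74.28 dB(A).

74.3 dB(A)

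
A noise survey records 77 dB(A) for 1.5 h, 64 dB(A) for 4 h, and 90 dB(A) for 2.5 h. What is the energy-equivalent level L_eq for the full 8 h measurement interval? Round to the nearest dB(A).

85 dB(A)

Weight each interval's intensity by its duration and average over T = 8 h:
Σ tᵢ·10^(Lᵢ/10) = 1.5·10^(77/10) + 4·10^(64/10) + 2.5·10^(90/10) = 2.585e+09.
L_eq = 10·log₁₀(2.585e+09/8) = 85.09 dB(A).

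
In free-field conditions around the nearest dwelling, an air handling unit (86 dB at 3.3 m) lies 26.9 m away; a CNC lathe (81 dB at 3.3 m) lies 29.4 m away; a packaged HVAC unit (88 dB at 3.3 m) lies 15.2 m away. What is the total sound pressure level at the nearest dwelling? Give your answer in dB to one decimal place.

First find each source's level at the receiver (point-source: −20·log₁₀(r/r_ref)), then combine on an intensity basis.
air handling unit: 86 − 20·log₁₀(26.9/3.3) = 86 − 18.22 = 67.78 dB.
CNC lathe: 81 − 20·log₁₀(29.4/3.3) = 81 − 19.00 = 62.00 dB.
packaged HVAC unit: 88 − 20·log₁₀(15.2/3.3) = 88 − 13.27 = 74.73 dB.
Σ 10^(L/10) = 3.732e+07 → L_total = 10·log₁₀(3.732e+07) = 75.72 dB.

75.7 dB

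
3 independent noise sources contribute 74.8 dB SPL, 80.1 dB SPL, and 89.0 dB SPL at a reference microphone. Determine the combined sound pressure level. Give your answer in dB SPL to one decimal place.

Incoherent sources combine by intensity addition: L_total = 10·log₁₀(Σ 10^(L_i/10)).
Σ 10^(L/10) = 10^(74.8/10) + 10^(80.1/10) + 10^(89.0/10) = 9.269e+08.
L_total = 10·log₁₀(9.269e+08) = 89.67 dB SPL.

89.7 dB SPL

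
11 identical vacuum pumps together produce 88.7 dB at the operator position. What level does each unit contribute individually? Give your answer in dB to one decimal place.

Dividing the total intensity by 11 lowers the level by 10·log₁₀ 11 = 10.414 dB: L₁ = 88.7 − 10.414.

78.3 dB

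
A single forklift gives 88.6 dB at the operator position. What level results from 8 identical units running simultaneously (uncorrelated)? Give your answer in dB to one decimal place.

With 8 equal, uncorrelated contributions the intensity is 8× that of one unit, giving a rise of 10·log₁₀ 8.
L_total = 88.6 + 10·log₁₀(8) = 88.6 + 9.031 = 97.63 dB.

97.6 dB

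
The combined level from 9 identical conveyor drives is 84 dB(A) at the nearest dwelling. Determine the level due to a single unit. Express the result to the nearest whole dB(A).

9 equal contributions raise the level by 10·log₁₀ 9 = 9.542 dB, so each unit alone gives 84 − 9.542.

74 dB(A)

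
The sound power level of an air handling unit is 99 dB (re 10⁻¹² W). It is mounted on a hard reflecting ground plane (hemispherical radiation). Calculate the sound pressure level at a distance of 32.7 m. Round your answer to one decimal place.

60.7 dB

L_p = L_w − 10·log₁₀(2π·r²) with r = 32.7 m.
2π·r² = 6719 m², 10·log₁₀ of that is 38.273 dB.
L_p = 99 − 38.273 = 60.73 dB.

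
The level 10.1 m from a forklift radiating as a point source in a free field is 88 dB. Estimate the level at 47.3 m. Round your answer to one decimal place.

74.6 dB

For a point source, L₂ = L₁ − 20·log₁₀(r₂/r₁).
L₂ = 88 − 20·log₁₀(47.3/10.1) = 88 − 13.411 = 74.59 dB.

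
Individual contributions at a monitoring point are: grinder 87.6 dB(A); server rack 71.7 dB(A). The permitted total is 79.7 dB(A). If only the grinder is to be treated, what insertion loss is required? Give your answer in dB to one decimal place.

8.6 dB

Everything except the grinder sums to 10^(71.7/10) = 1.479e+07 in linear terms, 71.70 dB(A).
The limit corresponds to 10^(79.7/10) = 9.333e+07; subtracting the fixed part leaves 7.853e+07 for the grinder, i.e. 78.95 dB(A).
So the grinder must be reduced from 87.6 to 78.95 dB(A): IL = 8.65 dB.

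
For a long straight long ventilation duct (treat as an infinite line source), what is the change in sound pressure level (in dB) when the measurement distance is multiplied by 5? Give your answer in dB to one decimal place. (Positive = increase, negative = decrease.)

A line source loses 3 dB per doubling of distance; generally ΔL = −10·log₁₀(r₂/r₁).
ΔL = −10·log₁₀(5) = -6.99 dB.

-7.0 dB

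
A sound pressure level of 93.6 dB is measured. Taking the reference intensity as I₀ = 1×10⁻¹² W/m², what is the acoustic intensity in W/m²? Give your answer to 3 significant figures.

0.00229 W/m²

I/I₀ = 10^(93.6/10) = 2.291e+09, so I = 2.291e+09 × 10⁻¹² W/m².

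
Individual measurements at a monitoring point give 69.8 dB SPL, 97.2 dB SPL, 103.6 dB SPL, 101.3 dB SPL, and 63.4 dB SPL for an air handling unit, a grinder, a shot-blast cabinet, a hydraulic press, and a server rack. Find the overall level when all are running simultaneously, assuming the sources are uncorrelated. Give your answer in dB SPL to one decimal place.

Incoherent sources combine by intensity addition: L_total = 10·log₁₀(Σ 10^(L_i/10)).
Σ 10^(L/10) = 10^(69.8/10) + 10^(97.2/10) + 10^(103.6/10) + 10^(101.3/10) + 10^(63.4/10) = 4.166e+10.
L_total = 10·log₁₀(4.166e+10) = 106.20 dB SPL.

106.2 dB SPL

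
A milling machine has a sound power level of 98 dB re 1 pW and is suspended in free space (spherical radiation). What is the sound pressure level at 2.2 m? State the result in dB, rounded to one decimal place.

80.2 dB

L_p = L_w − 10·log₁₀(4π·r²) with r = 2.2 m.
4π·r² = 60.82 m², 10·log₁₀ of that is 17.841 dB.
L_p = 98 − 17.841 = 80.16 dB.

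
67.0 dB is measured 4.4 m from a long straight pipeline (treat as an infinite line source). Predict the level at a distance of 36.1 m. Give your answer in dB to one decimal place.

57.9 dB

Line-source attenuation: ΔL = 10·log₁₀(r₂/r₁) = 10·log₁₀(36.1/4.4) = 9.141 dB.
L₂ = 67.0 − 10·log₁₀(36.1/4.4) = 67.0 − 9.141 = 57.86 dB.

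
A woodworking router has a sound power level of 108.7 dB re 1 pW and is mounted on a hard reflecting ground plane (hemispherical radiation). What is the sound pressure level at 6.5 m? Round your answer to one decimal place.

84.5 dB

L_p = L_w − 10·log₁₀(2π·r²) with r = 6.5 m.
2π·r² = 265.5 m², 10·log₁₀ of that is 24.240 dB.
L_p = 108.7 − 24.240 = 84.46 dB.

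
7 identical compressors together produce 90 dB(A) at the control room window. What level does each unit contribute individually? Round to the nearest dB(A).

82 dB(A)

Dividing the total intensity by 7 lowers the level by 10·log₁₀ 7 = 8.451 dB: L₁ = 90 − 8.451.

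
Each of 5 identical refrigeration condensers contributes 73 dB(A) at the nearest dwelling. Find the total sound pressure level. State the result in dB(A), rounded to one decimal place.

80.0 dB(A)

With 5 equal, uncorrelated contributions the intensity is 5× that of one unit, giving a rise of 10·log₁₀ 5.
L_total = 73 + 10·log₁₀(5) = 73 + 6.990 = 79.99 dB(A).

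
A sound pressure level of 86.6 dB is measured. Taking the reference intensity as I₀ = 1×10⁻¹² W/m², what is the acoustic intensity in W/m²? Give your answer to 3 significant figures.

L = 10·log₁₀(I/I₀) ⇒ I = I₀·10^(L/10) = 10⁻¹² × 10^8.66.

0.000457 W/m²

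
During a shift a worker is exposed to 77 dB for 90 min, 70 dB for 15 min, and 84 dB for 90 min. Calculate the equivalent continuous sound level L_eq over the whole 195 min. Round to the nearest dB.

81 dB

L_eq = 10·log₁₀[(1/T)·Σ tᵢ·10^(Lᵢ/10)] with T = 195 min.
Σ tᵢ·10^(Lᵢ/10) = 90·10^(77/10) + 15·10^(70/10) + 90·10^(84/10) = 2.727e+10.
L_eq = 10·log₁₀(2.727e+10/195) = 81.46 dB.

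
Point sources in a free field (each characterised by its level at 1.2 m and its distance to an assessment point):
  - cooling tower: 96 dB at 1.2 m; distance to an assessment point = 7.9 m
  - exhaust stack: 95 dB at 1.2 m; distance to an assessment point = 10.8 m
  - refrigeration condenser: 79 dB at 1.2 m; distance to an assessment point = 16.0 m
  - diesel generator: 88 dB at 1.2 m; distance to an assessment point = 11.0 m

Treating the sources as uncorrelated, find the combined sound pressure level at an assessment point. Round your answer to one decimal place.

81.4 dB

First find each source's level at the receiver (point-source: −20·log₁₀(r/r_ref)), then combine on an intensity basis.
cooling tower: 96 − 20·log₁₀(7.9/1.2) = 96 − 16.37 = 79.63 dB.
exhaust stack: 95 − 20·log₁₀(10.8/1.2) = 95 − 19.08 = 75.92 dB.
refrigeration condenser: 79 − 20·log₁₀(16.0/1.2) = 79 − 22.50 = 56.50 dB.
diesel generator: 88 − 20·log₁₀(11.0/1.2) = 88 − 19.24 = 68.76 dB.
Σ 10^(L/10) = 1.389e+08 → L_total = 10·log₁₀(1.389e+08) = 81.43 dB.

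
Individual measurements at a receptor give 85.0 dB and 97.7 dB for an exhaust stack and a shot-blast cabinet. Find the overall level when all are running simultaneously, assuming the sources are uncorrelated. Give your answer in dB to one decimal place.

97.9 dB

Incoherent sources combine by intensity addition: L_total = 10·log₁₀(Σ 10^(L_i/10)).
Σ 10^(L/10) = 10^(85.0/10) + 10^(97.7/10) = 6.205e+09.
L_total = 10·log₁₀(6.205e+09) = 97.93 dB.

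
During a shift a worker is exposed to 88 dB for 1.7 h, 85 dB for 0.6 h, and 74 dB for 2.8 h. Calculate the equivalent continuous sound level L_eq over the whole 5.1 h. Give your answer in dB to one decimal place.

84.2 dB

Weight each interval's intensity by its duration and average over T = 5.1 h:
Σ tᵢ·10^(Lᵢ/10) = 1.7·10^(88/10) + 0.6·10^(85/10) + 2.8·10^(74/10) = 1.333e+09.
L_eq = 10·log₁₀(1.333e+09/5.1) = 84.17 dB.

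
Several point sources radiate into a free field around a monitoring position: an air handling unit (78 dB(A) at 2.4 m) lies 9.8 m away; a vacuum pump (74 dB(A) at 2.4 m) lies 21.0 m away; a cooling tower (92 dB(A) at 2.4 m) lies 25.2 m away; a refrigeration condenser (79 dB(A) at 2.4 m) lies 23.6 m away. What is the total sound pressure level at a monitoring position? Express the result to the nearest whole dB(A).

73 dB(A)

Apply inverse-square spreading to bring every level to the receiver, then sum 10^(L/10).
air handling unit: 78 − 20·log₁₀(9.8/2.4) = 78 − 12.22 = 65.78 dB(A).
vacuum pump: 74 − 20·log₁₀(21.0/2.4) = 74 − 18.84 = 55.16 dB(A).
cooling tower: 92 − 20·log₁₀(25.2/2.4) = 92 − 20.42 = 71.58 dB(A).
refrigeration condenser: 79 − 20·log₁₀(23.6/2.4) = 79 − 19.85 = 59.15 dB(A).
Σ 10^(L/10) = 1.931e+07 → L_total = 10·log₁₀(1.931e+07) = 72.86 dB(A).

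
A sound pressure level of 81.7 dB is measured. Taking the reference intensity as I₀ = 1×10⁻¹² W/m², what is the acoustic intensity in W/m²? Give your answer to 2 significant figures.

0.00015 W/m²

L = 10·log₁₀(I/I₀) ⇒ I = I₀·10^(L/10) = 10⁻¹² × 10^8.17.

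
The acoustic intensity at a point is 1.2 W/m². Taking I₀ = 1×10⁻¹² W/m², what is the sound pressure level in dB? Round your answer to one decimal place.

L = 10·log₁₀(I/I₀) = 10·log₁₀(1.2/10⁻¹²) = 10·log₁₀(1.2×10^12).
L = 10·(0.0792 + 12) = 120.79 dB.

120.8 dB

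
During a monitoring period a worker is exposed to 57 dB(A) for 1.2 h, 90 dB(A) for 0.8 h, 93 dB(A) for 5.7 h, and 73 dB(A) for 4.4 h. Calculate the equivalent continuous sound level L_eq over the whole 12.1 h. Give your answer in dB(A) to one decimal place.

L_eq = 10·log₁₀[(1/T)·Σ tᵢ·10^(Lᵢ/10)] with T = 12.1 h.
Σ tᵢ·10^(Lᵢ/10) = 1.2·10^(57/10) + 0.8·10^(90/10) + 5.7·10^(93/10) + 4.4·10^(73/10) = 1.226e+10.
L_eq = 10·log₁₀(1.226e+10/12.1) = 90.06 dB(A).

90.1 dB(A)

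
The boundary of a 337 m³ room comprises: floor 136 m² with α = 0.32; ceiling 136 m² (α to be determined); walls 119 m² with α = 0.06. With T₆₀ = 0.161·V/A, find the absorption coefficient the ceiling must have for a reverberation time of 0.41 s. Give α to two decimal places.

0.60

A = 0.161·V/T₆₀ = 0.161·337/0.41 = 132.33 m² sabins.
Absorption from the other surfaces = 136·0.32 + 119·0.06 = 50.66 m², so the ceiling must supply 81.67 m² over 136 m².
α = 81.67/136 = 0.601.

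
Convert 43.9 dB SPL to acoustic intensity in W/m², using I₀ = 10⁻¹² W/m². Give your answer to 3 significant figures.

2.45e-08 W/m²

I/I₀ = 10^(43.9/10) = 2.455e+04, so I = 2.455e+04 × 10⁻¹² W/m².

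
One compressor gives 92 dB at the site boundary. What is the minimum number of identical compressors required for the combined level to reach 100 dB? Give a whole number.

7

The shortfall is 100 − 92 = 8.0 dB, and N units add 10·log₁₀ N, so need 10·log₁₀ N ≥ 8.0.
N ≥ 10^(8.0/10) = 6.310, so N = 7.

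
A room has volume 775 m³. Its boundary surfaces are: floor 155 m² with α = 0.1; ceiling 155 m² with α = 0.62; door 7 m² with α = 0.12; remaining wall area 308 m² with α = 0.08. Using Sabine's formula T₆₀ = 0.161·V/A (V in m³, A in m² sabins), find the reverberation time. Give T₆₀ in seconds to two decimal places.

0.91 s

A = Σ Sᵢαᵢ = 155·0.1 + 155·0.62 + 7·0.12 + 308·0.08 = 137.08 m².
T₆₀ = 0.161·V/A = 0.161·775/137.08 = 0.910 s.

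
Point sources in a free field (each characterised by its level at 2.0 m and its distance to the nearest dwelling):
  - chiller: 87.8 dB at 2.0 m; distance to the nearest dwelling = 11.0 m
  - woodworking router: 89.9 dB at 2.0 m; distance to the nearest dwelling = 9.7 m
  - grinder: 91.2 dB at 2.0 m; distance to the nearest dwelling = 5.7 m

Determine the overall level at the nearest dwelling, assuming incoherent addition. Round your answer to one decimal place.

83.5 dB

Apply inverse-square spreading to bring every level to the receiver, then sum 10^(L/10).
chiller: 87.8 − 20·log₁₀(11.0/2.0) = 87.8 − 14.81 = 72.99 dB.
woodworking router: 89.9 − 20·log₁₀(9.7/2.0) = 89.9 − 13.71 = 76.19 dB.
grinder: 91.2 − 20·log₁₀(5.7/2.0) = 91.2 − 9.10 = 82.10 dB.
Σ 10^(L/10) = 2.238e+08 → L_total = 10·log₁₀(2.238e+08) = 83.50 dB.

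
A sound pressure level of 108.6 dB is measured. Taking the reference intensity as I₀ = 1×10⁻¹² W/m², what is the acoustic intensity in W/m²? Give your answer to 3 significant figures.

0.0724 W/m²

I/I₀ = 10^(108.6/10) = 7.244e+10, so I = 7.244e+10 × 10⁻¹² W/m².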